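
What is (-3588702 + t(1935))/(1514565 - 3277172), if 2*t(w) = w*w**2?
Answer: -7237897971/3525214 ≈ -2053.2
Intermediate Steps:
t(w) = w**3/2 (t(w) = (w*w**2)/2 = w**3/2)
(-3588702 + t(1935))/(1514565 - 3277172) = (-3588702 + (1/2)*1935**3)/(1514565 - 3277172) = (-3588702 + (1/2)*7245075375)/(-1762607) = (-3588702 + 7245075375/2)*(-1/1762607) = (7237897971/2)*(-1/1762607) = -7237897971/3525214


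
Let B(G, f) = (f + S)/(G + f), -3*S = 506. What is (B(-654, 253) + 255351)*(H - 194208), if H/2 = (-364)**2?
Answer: 21743924608000/1203 ≈ 1.8075e+10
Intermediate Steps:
S = -506/3 (S = -1/3*506 = -506/3 ≈ -168.67)
B(G, f) = (-506/3 + f)/(G + f) (B(G, f) = (f - 506/3)/(G + f) = (-506/3 + f)/(G + f))
H = 264992 (H = 2*(-364)**2 = 2*132496 = 264992)
(B(-654, 253) + 255351)*(H - 194208) = ((-506/3 + 253)/(-654 + 253) + 255351)*(264992 - 194208) = ((253/3)/(-401) + 255351)*70784 = (-1/401*253/3 + 255351)*70784 = (-253/1203 + 255351)*70784 = (307187000/1203)*70784 = 21743924608000/1203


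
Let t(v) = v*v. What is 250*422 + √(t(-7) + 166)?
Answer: 105500 + √215 ≈ 1.0551e+5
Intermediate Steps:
t(v) = v²
250*422 + √(t(-7) + 166) = 250*422 + √((-7)² + 166) = 105500 + √(49 + 166) = 105500 + √215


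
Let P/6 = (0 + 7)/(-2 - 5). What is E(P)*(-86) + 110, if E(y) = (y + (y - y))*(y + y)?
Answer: -6082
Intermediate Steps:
P = -6 (P = 6*((0 + 7)/(-2 - 5)) = 6*(7/(-7)) = 6*(7*(-1/7)) = 6*(-1) = -6)
E(y) = 2*y**2 (E(y) = (y + 0)*(2*y) = y*(2*y) = 2*y**2)
E(P)*(-86) + 110 = (2*(-6)**2)*(-86) + 110 = (2*36)*(-86) + 110 = 72*(-86) + 110 = -6192 + 110 = -6082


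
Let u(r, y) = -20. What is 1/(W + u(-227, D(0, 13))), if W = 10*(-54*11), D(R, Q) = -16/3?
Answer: -1/5960 ≈ -0.00016779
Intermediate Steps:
D(R, Q) = -16/3 (D(R, Q) = -16*⅓ = -16/3)
W = -5940 (W = 10*(-594) = -5940)
1/(W + u(-227, D(0, 13))) = 1/(-5940 - 20) = 1/(-5960) = -1/5960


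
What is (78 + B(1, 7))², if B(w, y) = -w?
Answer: 5929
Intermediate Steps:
(78 + B(1, 7))² = (78 - 1*1)² = (78 - 1)² = 77² = 5929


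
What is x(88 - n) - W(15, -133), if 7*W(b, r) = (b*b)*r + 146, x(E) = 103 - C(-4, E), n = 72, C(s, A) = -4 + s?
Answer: 30556/7 ≈ 4365.1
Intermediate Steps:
x(E) = 111 (x(E) = 103 - (-4 - 4) = 103 - 1*(-8) = 103 + 8 = 111)
W(b, r) = 146/7 + r*b²/7 (W(b, r) = ((b*b)*r + 146)/7 = (b²*r + 146)/7 = (r*b² + 146)/7 = (146 + r*b²)/7 = 146/7 + r*b²/7)
x(88 - n) - W(15, -133) = 111 - (146/7 + (⅐)*(-133)*15²) = 111 - (146/7 + (⅐)*(-133)*225) = 111 - (146/7 - 4275) = 111 - 1*(-29779/7) = 111 + 29779/7 = 30556/7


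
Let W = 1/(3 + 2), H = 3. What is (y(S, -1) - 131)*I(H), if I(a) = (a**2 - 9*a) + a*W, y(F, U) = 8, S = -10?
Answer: 10701/5 ≈ 2140.2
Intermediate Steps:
W = 1/5 ≈ 0.20000
I(a) = a**2 - 44*a/5 (I(a) = (a**2 - 9*a) + a*(1/5) = (a**2 - 9*a) + a/5 = a**2 - 44*a/5)
(y(S, -1) - 131)*I(H) = (8 - 131)*((1/5)*3*(-44 + 5*3)) = -123*3*(-44 + 15)/5 = -123*3*(-29)/5 = -123*(-87/5) = 10701/5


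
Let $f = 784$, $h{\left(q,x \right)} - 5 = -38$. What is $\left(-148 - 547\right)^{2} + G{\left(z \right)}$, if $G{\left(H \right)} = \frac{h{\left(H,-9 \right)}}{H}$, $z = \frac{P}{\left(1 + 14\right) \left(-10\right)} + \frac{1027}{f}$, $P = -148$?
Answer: $\frac{65226238625}{135041} \approx 4.8301 \cdot 10^{5}$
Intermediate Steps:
$h{\left(q,x \right)} = -33$ ($h{\left(q,x \right)} = 5 - 38 = -33$)
$z = \frac{135041}{58800}$ ($z = - \frac{148}{\left(1 + 14\right) \left(-10\right)} + \frac{1027}{784} = - \frac{148}{15 \left(-10\right)} + 1027 \cdot \frac{1}{784} = - \frac{148}{-150} + \frac{1027}{784} = \left(-148\right) \left(- \frac{1}{150}\right) + \frac{1027}{784} = \frac{74}{75} + \frac{1027}{784} = \frac{135041}{58800} \approx 2.2966$)
$G{\left(H \right)} = - \frac{33}{H}$
$\left(-148 - 547\right)^{2} + G{\left(z \right)} = \left(-148 - 547\right)^{2} - \frac{33}{\frac{135041}{58800}} = \left(-695\right)^{2} - \frac{1940400}{135041} = 483025 - \frac{1940400}{135041} = \frac{65226238625}{135041}$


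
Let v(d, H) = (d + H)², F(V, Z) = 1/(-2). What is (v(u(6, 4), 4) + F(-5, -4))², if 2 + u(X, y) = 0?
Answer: 49/4 ≈ 12.250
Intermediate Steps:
u(X, y) = -2 (u(X, y) = -2 + 0 = -2)
F(V, Z) = -½
v(d, H) = (H + d)²
(v(u(6, 4), 4) + F(-5, -4))² = ((4 - 2)² - ½)² = (2² - ½)² = (4 - ½)² = (7/2)² = 49/4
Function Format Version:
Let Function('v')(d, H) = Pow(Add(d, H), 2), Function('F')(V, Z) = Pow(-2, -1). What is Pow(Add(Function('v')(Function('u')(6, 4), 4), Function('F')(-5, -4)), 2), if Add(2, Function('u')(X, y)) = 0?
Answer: Rational(49, 4) ≈ 12.250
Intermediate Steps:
Function('u')(X, y) = -2 (Function('u')(X, y) = Add(-2, 0) = -2)
Function('F')(V, Z) = Rational(-1, 2)
Function('v')(d, H) = Pow(Add(H, d), 2)
Pow(Add(Function('v')(Function('u')(6, 4), 4), Function('F')(-5, -4)), 2) = Pow(Add(Pow(Add(4, -2), 2), Rational(-1, 2)), 2) = Pow(Add(Pow(2, 2), Rational(-1, 2)), 2) = Pow(Add(4, Rational(-1, 2)), 2) = Pow(Rational(7, 2), 2) = Rational(49, 4)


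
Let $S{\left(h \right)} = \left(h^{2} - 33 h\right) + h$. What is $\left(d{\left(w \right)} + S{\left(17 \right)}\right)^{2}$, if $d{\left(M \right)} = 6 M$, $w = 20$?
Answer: $18225$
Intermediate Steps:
$S{\left(h \right)} = h^{2} - 32 h$
$\left(d{\left(w \right)} + S{\left(17 \right)}\right)^{2} = \left(6 \cdot 20 + 17 \left(-32 + 17\right)\right)^{2} = \left(120 + 17 \left(-15\right)\right)^{2} = \left(120 - 255\right)^{2} = \left(-135\right)^{2} = 18225$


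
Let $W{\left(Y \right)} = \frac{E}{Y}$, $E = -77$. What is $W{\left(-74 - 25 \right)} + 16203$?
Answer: $\frac{145834}{9} \approx 16204.0$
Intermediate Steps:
$W{\left(Y \right)} = - \frac{77}{Y}$
$W{\left(-74 - 25 \right)} + 16203 = - \frac{77}{-74 - 25} + 16203 = - \frac{77}{-99} + 16203 = \left(-77\right) \left(- \frac{1}{99}\right) + 16203 = \frac{7}{9} + 16203 = \frac{145834}{9}$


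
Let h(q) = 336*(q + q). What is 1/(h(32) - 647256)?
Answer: -1/625752 ≈ -1.5981e-6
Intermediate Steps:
h(q) = 672*q (h(q) = 336*(2*q) = 672*q)
1/(h(32) - 647256) = 1/(672*32 - 647256) = 1/(21504 - 647256) = 1/(-625752) = -1/625752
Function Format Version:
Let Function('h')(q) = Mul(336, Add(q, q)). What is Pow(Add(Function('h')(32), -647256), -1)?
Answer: Rational(-1, 625752) ≈ -1.5981e-6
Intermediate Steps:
Function('h')(q) = Mul(672, q) (Function('h')(q) = Mul(336, Mul(2, q)) = Mul(672, q))
Pow(Add(Function('h')(32), -647256), -1) = Pow(Add(Mul(672, 32), -647256), -1) = Pow(Add(21504, -647256), -1) = Pow(-625752, -1) = Rational(-1, 625752)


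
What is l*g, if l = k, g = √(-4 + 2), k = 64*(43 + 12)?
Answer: 3520*I*√2 ≈ 4978.0*I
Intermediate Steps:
k = 3520 (k = 64*55 = 3520)
g = I*√2 (g = √(-2) = I*√2 ≈ 1.4142*I)
l = 3520
l*g = 3520*(I*√2) = 3520*I*√2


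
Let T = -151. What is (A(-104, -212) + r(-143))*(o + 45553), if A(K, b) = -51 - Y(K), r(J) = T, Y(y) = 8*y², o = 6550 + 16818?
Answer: -5977518330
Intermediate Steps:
o = 23368
r(J) = -151
A(K, b) = -51 - 8*K²
(A(-104, -212) + r(-143))*(o + 45553) = ((-51 - 8*(-104)²) - 151)*(23368 + 45553) = ((-51 - 8*10816) - 151)*68921 = ((-51 - 86528) - 151)*68921 = (-86579 - 151)*68921 = -86730*68921 = -5977518330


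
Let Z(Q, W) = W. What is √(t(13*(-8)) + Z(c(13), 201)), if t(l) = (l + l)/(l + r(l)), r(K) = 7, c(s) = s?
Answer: √1911385/97 ≈ 14.253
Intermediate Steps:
t(l) = 2*l/(7 + l) (t(l) = (l + l)/(l + 7) = (2*l)/(7 + l) = 2*l/(7 + l))
√(t(13*(-8)) + Z(c(13), 201)) = √(2*(13*(-8))/(7 + 13*(-8)) + 201) = √(2*(-104)/(7 - 104) + 201) = √(2*(-104)/(-97) + 201) = √(2*(-104)*(-1/97) + 201) = √(208/97 + 201) = √(19705/97) = √1911385/97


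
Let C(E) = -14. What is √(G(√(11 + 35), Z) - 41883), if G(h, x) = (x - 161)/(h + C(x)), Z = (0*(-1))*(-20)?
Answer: √(-586201 + 41883*√46)/√(14 - √46) ≈ 204.6*I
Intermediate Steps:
Z = 0 (Z = 0*(-20) = 0)
G(h, x) = (-161 + x)/(-14 + h) (G(h, x) = (x - 161)/(h - 14) = (-161 + x)/(-14 + h))
√(G(√(11 + 35), Z) - 41883) = √((-161 + 0)/(-14 + √(11 + 35)) - 41883) = √(-161/(-14 + √46) - 41883) = √(-41883 - 161/(-14 + √46))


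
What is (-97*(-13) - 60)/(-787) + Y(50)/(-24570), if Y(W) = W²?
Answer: -3147607/1933659 ≈ -1.6278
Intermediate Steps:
(-97*(-13) - 60)/(-787) + Y(50)/(-24570) = (-97*(-13) - 60)/(-787) + 50²/(-24570) = (1261 - 60)*(-1/787) + 2500*(-1/24570) = 1201*(-1/787) - 250/2457 = -1201/787 - 250/2457 = -3147607/1933659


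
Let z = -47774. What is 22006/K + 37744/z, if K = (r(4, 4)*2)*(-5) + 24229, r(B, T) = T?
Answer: 69162514/577802643 ≈ 0.11970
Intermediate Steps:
K = 24189 (K = (4*2)*(-5) + 24229 = 8*(-5) + 24229 = -40 + 24229 = 24189)
22006/K + 37744/z = 22006/24189 + 37744/(-47774) = 22006*(1/24189) + 37744*(-1/47774) = 22006/24189 - 18872/23887 = 69162514/577802643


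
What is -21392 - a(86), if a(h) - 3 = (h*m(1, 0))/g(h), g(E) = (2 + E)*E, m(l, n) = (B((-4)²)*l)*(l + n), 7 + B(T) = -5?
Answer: -470687/22 ≈ -21395.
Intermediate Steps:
B(T) = -12 (B(T) = -7 - 5 = -12)
m(l, n) = -12*l*(l + n) (m(l, n) = (-12*l)*(l + n) = -12*l*(l + n))
g(E) = E*(2 + E)
a(h) = 3 - 12/(2 + h) (a(h) = 3 + (h*(-12*1*(1 + 0)))/((h*(2 + h))) = 3 + (h*(-12*1*1))*(1/(h*(2 + h))) = 3 + (h*(-12))*(1/(h*(2 + h))) = 3 + (-12*h)*(1/(h*(2 + h))) = 3 - 12/(2 + h))
-21392 - a(86) = -21392 - 3*(-2 + 86)/(2 + 86) = -21392 - 3*84/88 = -21392 - 1*63/22 = -21392 - 63/22 = -470687/22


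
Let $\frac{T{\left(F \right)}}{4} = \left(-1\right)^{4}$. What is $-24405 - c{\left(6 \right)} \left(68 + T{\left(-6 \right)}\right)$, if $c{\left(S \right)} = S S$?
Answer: $-26997$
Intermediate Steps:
$c{\left(S \right)} = S^{2}$
$T{\left(F \right)} = 4$ ($T{\left(F \right)} = 4 \left(-1\right)^{4} = 4 \cdot 1 = 4$)
$-24405 - c{\left(6 \right)} \left(68 + T{\left(-6 \right)}\right) = -24405 - 6^{2} \left(68 + 4\right) = -24405 - 36 \cdot 72 = -24405 - 2592 = -26997$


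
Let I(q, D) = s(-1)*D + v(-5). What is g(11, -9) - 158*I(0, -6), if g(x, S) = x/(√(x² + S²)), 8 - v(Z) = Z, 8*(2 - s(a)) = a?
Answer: -79/2 + 11*√202/202 ≈ -38.726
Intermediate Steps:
s(a) = 2 - a/8
v(Z) = 8 - Z
g(x, S) = x/√(S² + x²) (g(x, S) = x/(√(S² + x²)) = x/√(S² + x²))
I(q, D) = 13 + 17*D/8 (I(q, D) = (2 - ⅛*(-1))*D + (8 - 1*(-5)) = (2 + ⅛)*D + (8 + 5) = 17*D/8 + 13 = 13 + 17*D/8)
g(11, -9) - 158*I(0, -6) = 11/√((-9)² + 11²) - 158*(13 + (17/8)*(-6)) = 11/√(81 + 121) - 158*(13 - 51/4) = 11/√202 - 158*¼ = 11*(√202/202) - 79/2 = 11*√202/202 - 79/2 = -79/2 + 11*√202/202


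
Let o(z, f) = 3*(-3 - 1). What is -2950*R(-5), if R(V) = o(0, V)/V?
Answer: -7080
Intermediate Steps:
o(z, f) = -12 (o(z, f) = 3*(-4) = -12)
R(V) = -12/V
-2950*R(-5) = -(-35400)/(-5) = -(-35400)*(-1)/5 = -2950*12/5 = -7080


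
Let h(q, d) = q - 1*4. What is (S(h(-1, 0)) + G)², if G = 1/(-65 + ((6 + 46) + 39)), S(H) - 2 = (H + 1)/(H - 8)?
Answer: 3721/676 ≈ 5.5044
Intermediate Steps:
h(q, d) = -4 + q (h(q, d) = q - 4 = -4 + q)
S(H) = 2 + (1 + H)/(-8 + H) (S(H) = 2 + (H + 1)/(H - 8) = 2 + (1 + H)/(-8 + H))
G = 1/26 (G = 1/(-65 + (52 + 39)) = 1/(-65 + 91) = 1/26 ≈ 0.038462)
(S(h(-1, 0)) + G)² = (3*(-5 + (-4 - 1))/(-8 + (-4 - 1)) + 1/26)² = (3*(-5 - 5)/(-8 - 5) + 1/26)² = (3*(-10)/(-13) + 1/26)² = (3*(-1/13)*(-10) + 1/26)² = (30/13 + 1/26)² = (61/26)² = 3721/676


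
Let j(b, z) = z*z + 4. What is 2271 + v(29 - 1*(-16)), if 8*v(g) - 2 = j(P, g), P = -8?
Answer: 20199/8 ≈ 2524.9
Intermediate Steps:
j(b, z) = 4 + z² (j(b, z) = z² + 4 = 4 + z²)
v(g) = ¾ + g²/8 (v(g) = ¼ + (4 + g²)/8 = ¼ + (½ + g²/8) = ¾ + g²/8)
2271 + v(29 - 1*(-16)) = 2271 + (¾ + (29 - 1*(-16))²/8) = 2271 + (¾ + (29 + 16)²/8) = 2271 + (¾ + (⅛)*45²) = 2271 + (¾ + (⅛)*2025) = 2271 + (¾ + 2025/8) = 2271 + 2031/8 = 20199/8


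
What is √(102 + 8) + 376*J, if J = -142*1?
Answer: -53392 + √110 ≈ -53382.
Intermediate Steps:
J = -142
√(102 + 8) + 376*J = √(102 + 8) + 376*(-142) = √110 - 53392 = -53392 + √110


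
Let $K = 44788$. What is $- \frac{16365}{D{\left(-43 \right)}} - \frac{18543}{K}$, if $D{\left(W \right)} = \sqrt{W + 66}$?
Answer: $- \frac{18543}{44788} - \frac{16365 \sqrt{23}}{23} \approx -3412.8$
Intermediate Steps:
$D{\left(W \right)} = \sqrt{66 + W}$
$- \frac{16365}{D{\left(-43 \right)}} - \frac{18543}{K} = - \frac{16365}{\sqrt{66 - 43}} - \frac{18543}{44788} = - \frac{16365}{\sqrt{23}} - \frac{18543}{44788} = - 16365 \frac{\sqrt{23}}{23} - \frac{18543}{44788} = - \frac{16365 \sqrt{23}}{23} - \frac{18543}{44788} = - \frac{18543}{44788} - \frac{16365 \sqrt{23}}{23}$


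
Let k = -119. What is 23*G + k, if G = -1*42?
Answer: -1085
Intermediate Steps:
G = -42
23*G + k = 23*(-42) - 119 = -966 - 119 = -1085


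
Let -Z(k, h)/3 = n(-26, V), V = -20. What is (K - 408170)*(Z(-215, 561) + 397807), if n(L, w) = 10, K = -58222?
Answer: -185520010584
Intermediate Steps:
Z(k, h) = -30 (Z(k, h) = -3*10 = -30)
(K - 408170)*(Z(-215, 561) + 397807) = (-58222 - 408170)*(-30 + 397807) = -466392*397777 = -185520010584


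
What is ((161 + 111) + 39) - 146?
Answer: 165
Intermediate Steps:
((161 + 111) + 39) - 146 = (272 + 39) - 146 = 311 - 146 = 165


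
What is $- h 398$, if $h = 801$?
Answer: $-318798$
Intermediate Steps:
$- h 398 = - 801 \cdot 398 = \left(-1\right) 318798 = -318798$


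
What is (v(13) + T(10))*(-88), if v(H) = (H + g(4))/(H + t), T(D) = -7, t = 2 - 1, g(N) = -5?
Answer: 3960/7 ≈ 565.71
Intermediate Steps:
t = 1
v(H) = (-5 + H)/(1 + H) (v(H) = (H - 5)/(H + 1) = (-5 + H)/(1 + H))
(v(13) + T(10))*(-88) = ((-5 + 13)/(1 + 13) - 7)*(-88) = (8/14 - 7)*(-88) = ((1/14)*8 - 7)*(-88) = (4/7 - 7)*(-88) = -45/7*(-88) = 3960/7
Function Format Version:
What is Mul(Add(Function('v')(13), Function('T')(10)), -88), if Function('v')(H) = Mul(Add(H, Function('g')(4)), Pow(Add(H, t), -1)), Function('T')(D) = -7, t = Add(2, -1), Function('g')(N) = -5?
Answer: Rational(3960, 7) ≈ 565.71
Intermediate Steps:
t = 1
Function('v')(H) = Mul(Pow(Add(1, H), -1), Add(-5, H)) (Function('v')(H) = Mul(Add(H, -5), Pow(Add(H, 1), -1)) = Mul(Add(-5, H), Pow(Add(1, H), -1)) = Mul(Pow(Add(1, H), -1), Add(-5, H)))
Mul(Add(Function('v')(13), Function('T')(10)), -88) = Mul(Add(Mul(Pow(Add(1, 13), -1), Add(-5, 13)), -7), -88) = Mul(Add(Mul(Pow(14, -1), 8), -7), -88) = Mul(Add(Mul(Rational(1, 14), 8), -7), -88) = Mul(Add(Rational(4, 7), -7), -88) = Mul(Rational(-45, 7), -88) = Rational(3960, 7)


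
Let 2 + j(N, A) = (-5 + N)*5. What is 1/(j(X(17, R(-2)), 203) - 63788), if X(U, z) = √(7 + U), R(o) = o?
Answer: -12763/814470725 - 2*√6/814470725 ≈ -1.5676e-5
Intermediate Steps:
j(N, A) = -27 + 5*N (j(N, A) = -2 + (-5 + N)*5 = -2 + (-25 + 5*N) = -27 + 5*N)
1/(j(X(17, R(-2)), 203) - 63788) = 1/((-27 + 5*√(7 + 17)) - 63788) = 1/((-27 + 5*√24) - 63788) = 1/((-27 + 5*(2*√6)) - 63788) = 1/((-27 + 10*√6) - 63788) = 1/(-63815 + 10*√6)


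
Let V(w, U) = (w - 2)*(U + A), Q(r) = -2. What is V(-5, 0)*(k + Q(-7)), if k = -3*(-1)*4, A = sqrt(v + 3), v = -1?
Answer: -70*sqrt(2) ≈ -98.995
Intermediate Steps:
A = sqrt(2) (A = sqrt(-1 + 3) = sqrt(2) ≈ 1.4142)
V(w, U) = (-2 + w)*(U + sqrt(2)) (V(w, U) = (w - 2)*(U + sqrt(2)) = (-2 + w)*(U + sqrt(2)))
k = 12 (k = 3*4 = 12)
V(-5, 0)*(k + Q(-7)) = (-2*0 - 2*sqrt(2) + 0*(-5) - 5*sqrt(2))*(12 - 2) = (0 - 2*sqrt(2) + 0 - 5*sqrt(2))*10 = -7*sqrt(2)*10 = -70*sqrt(2)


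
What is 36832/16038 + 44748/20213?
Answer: 731076820/162088047 ≈ 4.5104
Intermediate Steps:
36832/16038 + 44748/20213 = 36832*(1/16038) + 44748*(1/20213) = 18416/8019 + 44748/20213 = 731076820/162088047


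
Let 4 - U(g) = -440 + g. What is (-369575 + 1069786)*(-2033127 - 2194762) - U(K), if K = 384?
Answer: -2960414384639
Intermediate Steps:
U(g) = 444 - g (U(g) = 4 - (-440 + g) = 4 + (440 - g) = 444 - g)
(-369575 + 1069786)*(-2033127 - 2194762) - U(K) = (-369575 + 1069786)*(-2033127 - 2194762) - (444 - 1*384) = 700211*(-4227889) - (444 - 384) = -2960414384579 - 1*60 = -2960414384579 - 60 = -2960414384639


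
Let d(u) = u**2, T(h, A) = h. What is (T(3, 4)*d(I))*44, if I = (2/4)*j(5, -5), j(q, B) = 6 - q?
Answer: 33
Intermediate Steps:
I = 1/2 (I = (2/4)*(6 - 1*5) = (2*(1/4))*(6 - 5) = (1/2)*1 = 1/2 ≈ 0.50000)
(T(3, 4)*d(I))*44 = (3*(1/2)**2)*44 = (3*(1/4))*44 = (3/4)*44 = 33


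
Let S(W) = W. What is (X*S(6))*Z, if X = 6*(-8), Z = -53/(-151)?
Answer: -15264/151 ≈ -101.09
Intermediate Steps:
Z = 53/151 (Z = -53*(-1/151) = 53/151 ≈ 0.35099)
X = -48
(X*S(6))*Z = -48*6*(53/151) = -288*53/151 = -15264/151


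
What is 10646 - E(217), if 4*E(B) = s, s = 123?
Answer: 42461/4 ≈ 10615.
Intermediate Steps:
E(B) = 123/4 (E(B) = (¼)*123 = 123/4)
10646 - E(217) = 10646 - 1*123/4 = 10646 - 123/4 = 42461/4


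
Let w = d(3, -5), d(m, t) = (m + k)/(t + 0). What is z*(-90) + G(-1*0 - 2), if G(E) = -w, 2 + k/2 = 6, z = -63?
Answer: 28361/5 ≈ 5672.2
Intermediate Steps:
k = 8 (k = -4 + 2*6 = -4 + 12 = 8)
d(m, t) = (8 + m)/t (d(m, t) = (m + 8)/(t + 0) = (8 + m)/t)
w = -11/5 (w = (8 + 3)/(-5) = -⅕*11 = -11/5 ≈ -2.2000)
G(E) = 11/5 (G(E) = -1*(-11/5) = 11/5)
z*(-90) + G(-1*0 - 2) = -63*(-90) + 11/5 = 5670 + 11/5 = 28361/5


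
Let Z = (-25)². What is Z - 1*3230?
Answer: -2605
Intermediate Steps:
Z = 625
Z - 1*3230 = 625 - 1*3230 = 625 - 3230 = -2605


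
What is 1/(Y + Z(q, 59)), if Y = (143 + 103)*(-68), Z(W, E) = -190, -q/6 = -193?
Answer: -1/16918 ≈ -5.9109e-5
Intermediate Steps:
q = 1158 (q = -6*(-193) = 1158)
Y = -16728 (Y = 246*(-68) = -16728)
1/(Y + Z(q, 59)) = 1/(-16728 - 190) = 1/(-16918) = -1/16918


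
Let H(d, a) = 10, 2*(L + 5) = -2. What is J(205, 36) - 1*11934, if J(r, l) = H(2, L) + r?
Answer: -11719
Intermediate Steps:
L = -6 (L = -5 + (½)*(-2) = -5 - 1 = -6)
J(r, l) = 10 + r
J(205, 36) - 1*11934 = (10 + 205) - 1*11934 = 215 - 11934 = -11719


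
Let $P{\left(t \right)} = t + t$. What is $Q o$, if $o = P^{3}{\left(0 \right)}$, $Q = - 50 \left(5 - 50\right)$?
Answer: $0$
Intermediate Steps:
$Q = 2250$ ($Q = \left(-50\right) \left(-45\right) = 2250$)
$P{\left(t \right)} = 2 t$
$o = 0$ ($o = \left(2 \cdot 0\right)^{3} = 0^{3} = 0$)
$Q o = 2250 \cdot 0 = 0$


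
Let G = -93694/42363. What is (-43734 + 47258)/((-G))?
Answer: 74643606/46847 ≈ 1593.3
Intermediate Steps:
G = -93694/42363 (G = -93694*1/42363 = -93694/42363 ≈ -2.2117)
(-43734 + 47258)/((-G)) = (-43734 + 47258)/((-1*(-93694/42363))) = 3524/(93694/42363) = 3524*(42363/93694) = 74643606/46847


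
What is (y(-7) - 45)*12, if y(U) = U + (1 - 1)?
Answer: -624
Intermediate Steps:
y(U) = U (y(U) = U + 0 = U)
(y(-7) - 45)*12 = (-7 - 45)*12 = -52*12 = -624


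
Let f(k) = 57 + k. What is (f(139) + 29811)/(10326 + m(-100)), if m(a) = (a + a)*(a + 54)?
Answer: 30007/19526 ≈ 1.5368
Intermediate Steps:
m(a) = 2*a*(54 + a) (m(a) = (2*a)*(54 + a) = 2*a*(54 + a))
(f(139) + 29811)/(10326 + m(-100)) = ((57 + 139) + 29811)/(10326 + 2*(-100)*(54 - 100)) = (196 + 29811)/(10326 + 2*(-100)*(-46)) = 30007/(10326 + 9200) = 30007/19526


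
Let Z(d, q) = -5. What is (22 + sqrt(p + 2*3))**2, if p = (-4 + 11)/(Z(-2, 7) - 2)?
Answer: (22 + sqrt(5))**2 ≈ 587.39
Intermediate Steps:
p = -1 (p = (-4 + 11)/(-5 - 2) = 7/(-7) = 7*(-1/7) = -1)
(22 + sqrt(p + 2*3))**2 = (22 + sqrt(-1 + 2*3))**2 = (22 + sqrt(-1 + 6))**2 = (22 + sqrt(5))**2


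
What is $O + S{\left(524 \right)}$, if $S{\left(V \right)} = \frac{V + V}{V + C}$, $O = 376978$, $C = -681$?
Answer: $\frac{59184498}{157} \approx 3.7697 \cdot 10^{5}$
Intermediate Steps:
$S{\left(V \right)} = \frac{2 V}{-681 + V}$ ($S{\left(V \right)} = \frac{V + V}{V - 681} = \frac{2 V}{-681 + V}$)
$O + S{\left(524 \right)} = 376978 + 2 \cdot 524 \frac{1}{-681 + 524} = 376978 + 2 \cdot 524 \frac{1}{-157} = 376978 + 2 \cdot 524 \left(- \frac{1}{157}\right) = 376978 - \frac{1048}{157} = \frac{59184498}{157}$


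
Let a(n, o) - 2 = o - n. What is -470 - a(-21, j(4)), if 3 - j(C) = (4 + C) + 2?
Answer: -486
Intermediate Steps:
j(C) = -3 - C (j(C) = 3 - ((4 + C) + 2) = 3 - (6 + C) = 3 + (-6 - C) = -3 - C)
a(n, o) = 2 + o - n (a(n, o) = 2 + (o - n) = 2 + o - n)
-470 - a(-21, j(4)) = -470 - (2 + (-3 - 1*4) - 1*(-21)) = -470 - (2 + (-3 - 4) + 21) = -470 - (2 - 7 + 21) = -470 - 1*16 = -470 - 16 = -486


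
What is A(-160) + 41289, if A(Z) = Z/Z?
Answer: 41290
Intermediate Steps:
A(Z) = 1
A(-160) + 41289 = 1 + 41289 = 41290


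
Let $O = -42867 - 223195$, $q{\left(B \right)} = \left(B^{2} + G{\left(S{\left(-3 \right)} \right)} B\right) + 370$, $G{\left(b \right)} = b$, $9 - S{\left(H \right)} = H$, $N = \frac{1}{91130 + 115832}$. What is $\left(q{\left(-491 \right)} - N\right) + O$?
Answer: $- \frac{6312961887}{206962} \approx -30503.0$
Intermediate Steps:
$N = \frac{1}{206962} \approx 4.8318 \cdot 10^{-6}$
$S{\left(H \right)} = 9 - H$
$q{\left(B \right)} = 370 + B^{2} + 12 B$ ($q{\left(B \right)} = \left(B^{2} + \left(9 - -3\right) B\right) + 370 = \left(B^{2} + \left(9 + 3\right) B\right) + 370 = \left(B^{2} + 12 B\right) + 370 = 370 + B^{2} + 12 B$)
$O = -266062$
$\left(q{\left(-491 \right)} - N\right) + O = \left(\left(370 + \left(-491\right)^{2} + 12 \left(-491\right)\right) - \frac{1}{206962}\right) - 266062 = \left(\left(370 + 241081 - 5892\right) - \frac{1}{206962}\right) - 266062 = \left(235559 - \frac{1}{206962}\right) - 266062 = \frac{48751761757}{206962} - 266062 = - \frac{6312961887}{206962}$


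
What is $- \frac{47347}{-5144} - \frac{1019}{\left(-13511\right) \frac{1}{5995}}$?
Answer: $\frac{32063912637}{69500584} \approx 461.35$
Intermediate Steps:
$- \frac{47347}{-5144} - \frac{1019}{\left(-13511\right) \frac{1}{5995}} = \left(-47347\right) \left(- \frac{1}{5144}\right) - \frac{1019}{\left(-13511\right) \frac{1}{5995}} = \frac{47347}{5144} - \frac{1019}{- \frac{13511}{5995}} = \frac{47347}{5144} - - \frac{6108905}{13511} = \frac{47347}{5144} + \frac{6108905}{13511} = \frac{32063912637}{69500584}$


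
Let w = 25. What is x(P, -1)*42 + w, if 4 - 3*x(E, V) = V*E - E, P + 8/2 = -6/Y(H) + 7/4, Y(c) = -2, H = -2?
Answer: 102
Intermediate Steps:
P = ¾ (P = -4 + (-6/(-2) + 7/4) = -4 + (-6*(-½) + 7*(¼)) = -4 + (3 + 7/4) = -4 + 19/4 = ¾ ≈ 0.75000)
x(E, V) = 4/3 + E/3 - E*V/3 (x(E, V) = 4/3 - (V*E - E)/3 = 4/3 - (E*V - E)/3 = 4/3 - (-E + E*V)/3 = 4/3 + (E/3 - E*V/3) = 4/3 + E/3 - E*V/3)
x(P, -1)*42 + w = (4/3 + (⅓)*(¾) - ⅓*¾*(-1))*42 + 25 = (4/3 + ¼ + ¼)*42 + 25 = (11/6)*42 + 25 = 77 + 25 = 102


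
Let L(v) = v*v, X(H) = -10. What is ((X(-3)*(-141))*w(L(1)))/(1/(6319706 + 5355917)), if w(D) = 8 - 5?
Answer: 49387885290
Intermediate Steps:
L(v) = v²
w(D) = 3
((X(-3)*(-141))*w(L(1)))/(1/(6319706 + 5355917)) = (-10*(-141)*3)/(1/(6319706 + 5355917)) = (1410*3)/(1/11675623) = 4230/(1/11675623) = 4230*11675623 = 49387885290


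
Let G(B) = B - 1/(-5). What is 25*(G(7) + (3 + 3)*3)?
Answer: 630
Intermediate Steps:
G(B) = ⅕ + B (G(B) = B - 1*(-⅕) = B + ⅕ = ⅕ + B)
25*(G(7) + (3 + 3)*3) = 25*((⅕ + 7) + (3 + 3)*3) = 25*(36/5 + 6*3) = 25*(36/5 + 18) = 25*(126/5) = 630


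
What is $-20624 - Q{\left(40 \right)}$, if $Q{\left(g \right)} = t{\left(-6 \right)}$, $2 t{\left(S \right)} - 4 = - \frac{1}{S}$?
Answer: $- \frac{247513}{12} \approx -20626.0$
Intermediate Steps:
$t{\left(S \right)} = 2 - \frac{1}{2 S}$ ($t{\left(S \right)} = 2 + \frac{\left(-1\right) \frac{1}{S}}{2} = 2 - \frac{1}{2 S}$)
$Q{\left(g \right)} = \frac{25}{12}$ ($Q{\left(g \right)} = 2 - \frac{1}{2 \left(-6\right)} = 2 - - \frac{1}{12} = 2 + \frac{1}{12} = \frac{25}{12}$)
$-20624 - Q{\left(40 \right)} = -20624 - \frac{25}{12} = - \frac{247513}{12}$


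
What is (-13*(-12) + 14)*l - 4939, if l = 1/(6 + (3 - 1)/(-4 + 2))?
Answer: -4905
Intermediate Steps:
l = 1/5 (l = 1/(6 + 2/(-2)) = 1/(6 + 2*(-1/2)) = 1/(6 - 1) = 1/5 ≈ 0.20000)
(-13*(-12) + 14)*l - 4939 = (-13*(-12) + 14)*(1/5) - 4939 = (156 + 14)*(1/5) - 4939 = 170*(1/5) - 4939 = 34 - 4939 = -4905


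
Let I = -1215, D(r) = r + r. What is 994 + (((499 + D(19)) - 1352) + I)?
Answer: -1036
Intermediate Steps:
D(r) = 2*r
994 + (((499 + D(19)) - 1352) + I) = 994 + (((499 + 2*19) - 1352) - 1215) = 994 + (((499 + 38) - 1352) - 1215) = 994 + ((537 - 1352) - 1215) = 994 + (-815 - 1215) = 994 - 2030 = -1036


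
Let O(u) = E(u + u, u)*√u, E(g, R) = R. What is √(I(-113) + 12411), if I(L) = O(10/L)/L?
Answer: √(2023580797371 + 1130*I*√1130)/12769 ≈ 111.4 + 1.0456e-6*I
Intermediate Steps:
O(u) = u^(3/2) (O(u) = u*√u = u^(3/2))
I(L) = 10*√10*(1/L)^(3/2)/L (I(L) = (10/L)^(3/2)/L = (10*√10*(1/L)^(3/2))/L = 10*√10*(1/L)^(3/2)/L)
√(I(-113) + 12411) = √(10*√10*√(1/(-113))/(-113)² + 12411) = √(10*√10*(1/12769)*√(-1/113) + 12411) = √(10*√10*(1/12769)*(I*√113/113) + 12411) = √(10*I*√1130/1442897 + 12411) = √(12411 + 10*I*√1130/1442897)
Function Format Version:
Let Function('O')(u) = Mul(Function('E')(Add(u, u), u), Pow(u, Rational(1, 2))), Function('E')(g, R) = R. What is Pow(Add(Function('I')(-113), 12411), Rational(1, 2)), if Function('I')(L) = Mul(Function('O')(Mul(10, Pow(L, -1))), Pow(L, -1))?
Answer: Mul(Rational(1, 12769), Pow(Add(2023580797371, Mul(1130, I, Pow(1130, Rational(1, 2)))), Rational(1, 2))) ≈ Add(111.40, Mul(1.0456e-6, I))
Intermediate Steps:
Function('O')(u) = Pow(u, Rational(3, 2)) (Function('O')(u) = Mul(u, Pow(u, Rational(1, 2))) = Pow(u, Rational(3, 2)))
Function('I')(L) = Mul(10, Pow(10, Rational(1, 2)), Pow(L, -1), Pow(Pow(L, -1), Rational(3, 2))) (Function('I')(L) = Mul(Pow(Mul(10, Pow(L, -1)), Rational(3, 2)), Pow(L, -1)) = Mul(Mul(10, Pow(10, Rational(1, 2)), Pow(Pow(L, -1), Rational(3, 2))), Pow(L, -1)) = Mul(10, Pow(10, Rational(1, 2)), Pow(L, -1), Pow(Pow(L, -1), Rational(3, 2))))
Pow(Add(Function('I')(-113), 12411), Rational(1, 2)) = Pow(Add(Mul(10, Pow(10, Rational(1, 2)), Pow(-113, -2), Pow(Pow(-113, -1), Rational(1, 2))), 12411), Rational(1, 2)) = Pow(Add(Mul(10, Pow(10, Rational(1, 2)), Rational(1, 12769), Pow(Rational(-1, 113), Rational(1, 2))), 12411), Rational(1, 2)) = Pow(Add(Mul(10, Pow(10, Rational(1, 2)), Rational(1, 12769), Mul(Rational(1, 113), I, Pow(113, Rational(1, 2)))), 12411), Rational(1, 2)) = Pow(Add(Mul(Rational(10, 1442897), I, Pow(1130, Rational(1, 2))), 12411), Rational(1, 2)) = Pow(Add(12411, Mul(Rational(10, 1442897), I, Pow(1130, Rational(1, 2)))), Rational(1, 2))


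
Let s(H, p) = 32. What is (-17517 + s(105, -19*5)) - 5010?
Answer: -22495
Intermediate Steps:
(-17517 + s(105, -19*5)) - 5010 = (-17517 + 32) - 5010 = -17485 - 5010 = -22495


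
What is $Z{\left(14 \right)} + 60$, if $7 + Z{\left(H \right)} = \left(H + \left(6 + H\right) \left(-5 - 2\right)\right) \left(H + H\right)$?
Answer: $-3475$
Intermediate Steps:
$Z{\left(H \right)} = -7 + 2 H \left(-42 - 6 H\right)$ ($Z{\left(H \right)} = -7 + \left(H + \left(6 + H\right) \left(-5 - 2\right)\right) \left(H + H\right) = -7 + \left(H + \left(6 + H\right) \left(-7\right)\right) 2 H = -7 + \left(H - \left(42 + 7 H\right)\right) 2 H = -7 + \left(-42 - 6 H\right) 2 H = -7 + 2 H \left(-42 - 6 H\right)$)
$Z{\left(14 \right)} + 60 = \left(-7 - 1176 - 12 \cdot 14^{2}\right) + 60 = \left(-7 - 1176 - 2352\right) + 60 = -3535 + 60 = -3475$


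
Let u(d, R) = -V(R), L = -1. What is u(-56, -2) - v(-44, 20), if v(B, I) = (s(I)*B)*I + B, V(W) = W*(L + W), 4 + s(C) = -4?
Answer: -7002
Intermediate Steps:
s(C) = -8 (s(C) = -4 - 4 = -8)
V(W) = W*(-1 + W)
u(d, R) = -R*(-1 + R)
v(B, I) = B - 8*B*I (v(B, I) = (-8*B)*I + B = -8*B*I + B = B - 8*B*I)
u(-56, -2) - v(-44, 20) = -2*(1 - 1*(-2)) - (-44)*(1 - 8*20) = -2*(1 + 2) - (-44)*(1 - 160) = -2*3 - (-44)*(-159) = -6 - 1*6996 = -6 - 6996 = -7002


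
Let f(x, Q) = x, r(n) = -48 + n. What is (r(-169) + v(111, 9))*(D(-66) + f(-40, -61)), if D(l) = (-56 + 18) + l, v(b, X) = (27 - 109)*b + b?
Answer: 1325952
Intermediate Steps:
v(b, X) = -81*b (v(b, X) = -82*b + b = -81*b)
D(l) = -38 + l
(r(-169) + v(111, 9))*(D(-66) + f(-40, -61)) = ((-48 - 169) - 81*111)*((-38 - 66) - 40) = (-217 - 8991)*(-104 - 40) = -9208*(-144) = 1325952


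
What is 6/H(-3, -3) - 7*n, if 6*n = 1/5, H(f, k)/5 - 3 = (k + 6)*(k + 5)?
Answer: -⅒ ≈ -0.10000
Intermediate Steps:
H(f, k) = 15 + 5*(5 + k)*(6 + k) (H(f, k) = 15 + 5*((k + 6)*(k + 5)) = 15 + 5*((6 + k)*(5 + k)) = 15 + 5*((5 + k)*(6 + k)) = 15 + 5*(5 + k)*(6 + k))
n = 1/30 (n = (⅙)/5 = (⅙)*(⅕) = 1/30 ≈ 0.033333)
6/H(-3, -3) - 7*n = 6/(165 + 5*(-3)² + 55*(-3)) - 7*1/30 = 6/(165 + 5*9 - 165) - 7/30 = 6/(165 + 45 - 165) - 7/30 = 6/45 - 7/30 = 6*(1/45) - 7/30 = 2/15 - 7/30 = -⅒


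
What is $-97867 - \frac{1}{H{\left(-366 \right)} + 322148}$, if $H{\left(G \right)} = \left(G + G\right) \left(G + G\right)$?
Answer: $- \frac{83967145725}{857972} \approx -97867.0$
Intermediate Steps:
$H{\left(G \right)} = 4 G^{2}$ ($H{\left(G \right)} = 2 G 2 G = 4 G^{2}$)
$-97867 - \frac{1}{H{\left(-366 \right)} + 322148} = -97867 - \frac{1}{4 \left(-366\right)^{2} + 322148} = -97867 - \frac{1}{4 \cdot 133956 + 322148} = -97867 - \frac{1}{535824 + 322148} = -97867 - \frac{1}{857972} = - \frac{83967145725}{857972}$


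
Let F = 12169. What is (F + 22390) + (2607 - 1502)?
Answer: 35664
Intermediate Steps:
(F + 22390) + (2607 - 1502) = (12169 + 22390) + (2607 - 1502) = 34559 + 1105 = 35664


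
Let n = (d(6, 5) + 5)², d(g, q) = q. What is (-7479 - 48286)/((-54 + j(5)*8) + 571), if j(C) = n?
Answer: -55765/1317 ≈ -42.342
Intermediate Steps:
n = 100 (n = (5 + 5)² = 10² = 100)
j(C) = 100
(-7479 - 48286)/((-54 + j(5)*8) + 571) = (-7479 - 48286)/((-54 + 100*8) + 571) = -55765/((-54 + 800) + 571) = -55765/(746 + 571) = -55765/1317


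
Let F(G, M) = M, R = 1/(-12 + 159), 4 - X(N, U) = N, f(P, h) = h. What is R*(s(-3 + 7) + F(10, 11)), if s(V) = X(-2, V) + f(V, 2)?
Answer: 19/147 ≈ 0.12925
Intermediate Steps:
X(N, U) = 4 - N
R = 1/147 ≈ 0.0068027
s(V) = 8 (s(V) = (4 - 1*(-2)) + 2 = (4 + 2) + 2 = 6 + 2 = 8)
R*(s(-3 + 7) + F(10, 11)) = (8 + 11)/147 = (1/147)*19 = 19/147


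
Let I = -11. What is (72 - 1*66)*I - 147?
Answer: -213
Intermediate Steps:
(72 - 1*66)*I - 147 = (72 - 1*66)*(-11) - 147 = (72 - 66)*(-11) - 147 = 6*(-11) - 147 = -66 - 147 = -213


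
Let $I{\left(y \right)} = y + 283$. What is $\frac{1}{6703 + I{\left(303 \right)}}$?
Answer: $\frac{1}{7289} \approx 0.00013719$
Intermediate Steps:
$I{\left(y \right)} = 283 + y$
$\frac{1}{6703 + I{\left(303 \right)}} = \frac{1}{6703 + \left(283 + 303\right)} = \frac{1}{6703 + 586} = \frac{1}{7289}$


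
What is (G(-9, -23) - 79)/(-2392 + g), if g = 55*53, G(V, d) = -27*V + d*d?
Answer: 693/523 ≈ 1.3250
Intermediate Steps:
G(V, d) = d**2 - 27*V (G(V, d) = -27*V + d**2 = d**2 - 27*V)
g = 2915
(G(-9, -23) - 79)/(-2392 + g) = (((-23)**2 - 27*(-9)) - 79)/(-2392 + 2915) = ((529 + 243) - 79)/523 = (772 - 79)*(1/523) = 693*(1/523) = 693/523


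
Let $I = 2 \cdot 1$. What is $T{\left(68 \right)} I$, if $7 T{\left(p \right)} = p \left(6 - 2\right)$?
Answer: $\frac{544}{7} \approx 77.714$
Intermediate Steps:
$T{\left(p \right)} = \frac{4 p}{7}$ ($T{\left(p \right)} = \frac{p \left(6 - 2\right)}{7} = \frac{p 4}{7} = \frac{4 p}{7}$)
$I = 2$
$T{\left(68 \right)} I = \frac{4}{7} \cdot 68 \cdot 2 = \frac{272}{7} \cdot 2 = \frac{544}{7}$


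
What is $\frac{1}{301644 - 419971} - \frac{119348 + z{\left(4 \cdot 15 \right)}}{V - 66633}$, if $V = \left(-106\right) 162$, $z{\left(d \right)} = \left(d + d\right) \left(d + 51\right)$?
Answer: $\frac{15698122631}{9916394235} \approx 1.583$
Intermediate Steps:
$z{\left(d \right)} = 2 d \left(51 + d\right)$
$V = -17172$
$\frac{1}{301644 - 419971} - \frac{119348 + z{\left(4 \cdot 15 \right)}}{V - 66633} = \frac{1}{301644 - 419971} - \frac{119348 + 2 \cdot 4 \cdot 15 \left(51 + 4 \cdot 15\right)}{-17172 - 66633} = \frac{1}{-118327} - \frac{119348 + 2 \cdot 60 \left(51 + 60\right)}{-83805} = - \frac{1}{118327} - \left(119348 + 2 \cdot 60 \cdot 111\right) \left(- \frac{1}{83805}\right) = - \frac{1}{118327} - \left(119348 + 13320\right) \left(- \frac{1}{83805}\right) = - \frac{1}{118327} - 132668 \left(- \frac{1}{83805}\right) = - \frac{1}{118327} - - \frac{132668}{83805} = - \frac{1}{118327} + \frac{132668}{83805} = \frac{15698122631}{9916394235}$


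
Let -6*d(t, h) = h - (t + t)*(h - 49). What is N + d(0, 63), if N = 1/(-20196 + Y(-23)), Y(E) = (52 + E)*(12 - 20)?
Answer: -214495/20428 ≈ -10.500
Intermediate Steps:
Y(E) = -416 - 8*E (Y(E) = (52 + E)*(-8) = -416 - 8*E)
d(t, h) = -h/6 + t*(-49 + h)/3 (d(t, h) = -(h - (t + t)*(h - 49))/6 = -(h - 2*t*(-49 + h))/6 = -h/6 + t*(-49 + h)/3)
N = -1/20428 (N = 1/(-20196 + (-416 - 8*(-23))) = 1/(-20196 + (-416 + 184)) = 1/(-20196 - 232) = 1/(-20428) = -1/20428 ≈ -4.8952e-5)
N + d(0, 63) = -1/20428 + (-49/3*0 - ⅙*63 + (⅓)*63*0) = -1/20428 + (0 - 21/2 + 0) = -1/20428 - 21/2 = -214495/20428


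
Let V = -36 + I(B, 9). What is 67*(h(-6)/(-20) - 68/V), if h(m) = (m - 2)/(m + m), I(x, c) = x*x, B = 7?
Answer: -137551/390 ≈ -352.69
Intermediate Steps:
I(x, c) = x²
h(m) = (-2 + m)/(2*m) (h(m) = (-2 + m)/((2*m)) = (-2 + m)*(1/(2*m)) = (-2 + m)/(2*m))
V = 13 (V = -36 + 7² = -36 + 49 = 13)
67*(h(-6)/(-20) - 68/V) = 67*(((½)*(-2 - 6)/(-6))/(-20) - 68/13) = 67*(((½)*(-⅙)*(-8))*(-1/20) - 68*1/13) = 67*((⅔)*(-1/20) - 68/13) = 67*(-1/30 - 68/13) = 67*(-2053/390) = -137551/390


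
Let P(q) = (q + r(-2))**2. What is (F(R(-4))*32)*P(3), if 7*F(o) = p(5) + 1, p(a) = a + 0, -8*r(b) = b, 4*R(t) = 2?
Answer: 2028/7 ≈ 289.71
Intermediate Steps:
R(t) = 1/2 (R(t) = (1/4)*2 = 1/2)
r(b) = -b/8
p(a) = a
F(o) = 6/7 (F(o) = (5 + 1)/7 = (1/7)*6 = 6/7)
P(q) = (1/4 + q)**2 (P(q) = (q - 1/8*(-2))**2 = (q + 1/4)**2 = (1/4 + q)**2)
(F(R(-4))*32)*P(3) = ((6/7)*32)*((1 + 4*3)**2/16) = 192*((1 + 12)**2/16)/7 = 192*((1/16)*13**2)/7 = 192*((1/16)*169)/7 = (192/7)*(169/16) = 2028/7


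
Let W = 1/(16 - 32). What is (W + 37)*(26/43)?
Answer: 7683/344 ≈ 22.334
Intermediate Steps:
W = -1/16 (W = 1/(-16) = -1/16 ≈ -0.062500)
(W + 37)*(26/43) = (-1/16 + 37)*(26/43) = 591*(26*(1/43))/16 = (591/16)*(26/43) = 7683/344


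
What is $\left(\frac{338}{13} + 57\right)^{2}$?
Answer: $6889$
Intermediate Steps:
$\left(\frac{338}{13} + 57\right)^{2} = \left(338 \cdot \frac{1}{13} + 57\right)^{2} = \left(26 + 57\right)^{2} = 83^{2} = 6889$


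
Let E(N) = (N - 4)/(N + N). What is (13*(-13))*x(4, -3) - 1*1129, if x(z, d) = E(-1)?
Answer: -3103/2 ≈ -1551.5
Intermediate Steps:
E(N) = (-4 + N)/(2*N) (E(N) = (-4 + N)/((2*N)) = (-4 + N)*(1/(2*N)) = (-4 + N)/(2*N))
x(z, d) = 5/2 (x(z, d) = (1/2)*(-4 - 1)/(-1) = (1/2)*(-1)*(-5) = 5/2)
(13*(-13))*x(4, -3) - 1*1129 = (13*(-13))*(5/2) - 1*1129 = -169*5/2 - 1129 = -845/2 - 1129 = -3103/2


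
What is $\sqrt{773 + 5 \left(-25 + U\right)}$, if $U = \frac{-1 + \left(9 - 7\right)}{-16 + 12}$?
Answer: $\frac{\sqrt{2587}}{2} \approx 25.431$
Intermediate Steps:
$U = - \frac{1}{4}$ ($U = \frac{-1 + \left(9 - 7\right)}{-4} = \left(-1 + 2\right) \left(- \frac{1}{4}\right) = 1 \left(- \frac{1}{4}\right) = - \frac{1}{4} \approx -0.25$)
$\sqrt{773 + 5 \left(-25 + U\right)} = \sqrt{773 + 5 \left(-25 - \frac{1}{4}\right)} = \sqrt{773 + 5 \left(- \frac{101}{4}\right)} = \sqrt{773 - \frac{505}{4}} = \sqrt{\frac{2587}{4}} = \frac{\sqrt{2587}}{2}$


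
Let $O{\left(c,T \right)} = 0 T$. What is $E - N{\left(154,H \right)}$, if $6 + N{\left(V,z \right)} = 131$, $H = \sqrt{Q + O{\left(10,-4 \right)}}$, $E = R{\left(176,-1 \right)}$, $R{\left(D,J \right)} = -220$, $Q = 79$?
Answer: $-345$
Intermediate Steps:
$O{\left(c,T \right)} = 0$
$E = -220$
$H = \sqrt{79}$ ($H = \sqrt{79 + 0} = \sqrt{79} \approx 8.8882$)
$N{\left(V,z \right)} = 125$ ($N{\left(V,z \right)} = -6 + 131 = 125$)
$E - N{\left(154,H \right)} = -220 - 125 = -345$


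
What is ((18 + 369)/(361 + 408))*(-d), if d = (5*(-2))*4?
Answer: 15480/769 ≈ 20.130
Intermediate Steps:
d = -40 (d = -10*4 = -40)
((18 + 369)/(361 + 408))*(-d) = ((18 + 369)/(361 + 408))*(-1*(-40)) = (387/769)*40 = 15480/769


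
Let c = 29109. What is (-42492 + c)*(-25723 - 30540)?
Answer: 752967729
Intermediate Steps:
(-42492 + c)*(-25723 - 30540) = (-42492 + 29109)*(-25723 - 30540) = -13383*(-56263) = 752967729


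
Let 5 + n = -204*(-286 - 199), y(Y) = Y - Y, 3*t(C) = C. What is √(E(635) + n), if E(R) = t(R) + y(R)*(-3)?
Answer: 52*√330/3 ≈ 314.88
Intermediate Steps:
t(C) = C/3
y(Y) = 0
E(R) = R/3 (E(R) = R/3 + 0*(-3) = R/3 + 0 = R/3)
n = 98935 (n = -5 - 204*(-286 - 199) = -5 - 204*(-485) = -5 + 98940 = 98935)
√(E(635) + n) = √((⅓)*635 + 98935) = √(635/3 + 98935) = √(297440/3) = 52*√330/3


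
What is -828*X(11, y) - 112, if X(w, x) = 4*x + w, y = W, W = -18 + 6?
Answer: 30524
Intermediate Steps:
W = -12
y = -12
X(w, x) = w + 4*x
-828*X(11, y) - 112 = -828*(11 + 4*(-12)) - 112 = -828*(11 - 48) - 112 = -828*(-37) - 112 = 30636 - 112 = 30524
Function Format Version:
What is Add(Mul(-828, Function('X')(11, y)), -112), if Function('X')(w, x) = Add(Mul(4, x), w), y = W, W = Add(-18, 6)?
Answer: 30524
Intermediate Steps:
W = -12
y = -12
Function('X')(w, x) = Add(w, Mul(4, x))
Add(Mul(-828, Function('X')(11, y)), -112) = Add(Mul(-828, Add(11, Mul(4, -12))), -112) = Add(Mul(-828, Add(11, -48)), -112) = Add(Mul(-828, -37), -112) = Add(30636, -112) = 30524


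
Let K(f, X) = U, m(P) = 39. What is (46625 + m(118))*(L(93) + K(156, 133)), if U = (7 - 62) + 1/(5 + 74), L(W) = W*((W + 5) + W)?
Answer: 65279809512/79 ≈ 8.2633e+8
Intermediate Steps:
L(W) = W*(5 + 2*W) (L(W) = W*((5 + W) + W) = W*(5 + 2*W))
U = -4344/79 (U = -55 + 1/79 = -4344/79 ≈ -54.987)
K(f, X) = -4344/79
(46625 + m(118))*(L(93) + K(156, 133)) = (46625 + 39)*(93*(5 + 2*93) - 4344/79) = 46664*(93*(5 + 186) - 4344/79) = 46664*(93*191 - 4344/79) = 46664*(17763 - 4344/79) = 46664*(1398933/79) = 65279809512/79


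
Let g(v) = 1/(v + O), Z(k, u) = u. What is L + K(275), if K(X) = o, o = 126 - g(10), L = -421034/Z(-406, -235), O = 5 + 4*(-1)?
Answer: 4956849/2585 ≈ 1917.5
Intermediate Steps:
O = 1 (O = 5 - 4 = 1)
g(v) = 1/(1 + v) (g(v) = 1/(v + 1) = 1/(1 + v))
L = 421034/235 (L = -421034/(-235) = -421034*(-1/235) = 421034/235 ≈ 1791.6)
o = 1385/11 (o = 126 - 1/(1 + 10) = 126 - 1/11 = 1385/11 ≈ 125.91)
K(X) = 1385/11
L + K(275) = 421034/235 + 1385/11 = 4956849/2585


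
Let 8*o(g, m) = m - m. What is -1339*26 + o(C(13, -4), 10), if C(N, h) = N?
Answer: -34814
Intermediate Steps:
o(g, m) = 0 (o(g, m) = (m - m)/8 = (⅛)*0 = 0)
-1339*26 + o(C(13, -4), 10) = -1339*26 + 0 = -34814 + 0 = -34814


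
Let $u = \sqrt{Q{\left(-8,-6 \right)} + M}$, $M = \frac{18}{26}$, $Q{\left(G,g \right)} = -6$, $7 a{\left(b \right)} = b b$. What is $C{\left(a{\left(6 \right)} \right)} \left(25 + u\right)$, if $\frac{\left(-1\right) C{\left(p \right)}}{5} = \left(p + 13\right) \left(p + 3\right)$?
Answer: $- \frac{904875}{49} - \frac{36195 i \sqrt{897}}{637} \approx -18467.0 - 1701.8 i$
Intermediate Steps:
$a{\left(b \right)} = \frac{b^{2}}{7}$ ($a{\left(b \right)} = \frac{b b}{7} = \frac{b^{2}}{7}$)
$C{\left(p \right)} = - 5 \left(3 + p\right) \left(13 + p\right)$ ($C{\left(p \right)} = - 5 \left(p + 13\right) \left(p + 3\right) = - 5 \left(13 + p\right) \left(3 + p\right) = - 5 \left(3 + p\right) \left(13 + p\right)$)
$M = \frac{9}{13}$ ($M = 18 \cdot \frac{1}{26} = \frac{9}{13} \approx 0.69231$)
$u = \frac{i \sqrt{897}}{13}$ ($u = \sqrt{-6 + \frac{9}{13}} = \sqrt{- \frac{69}{13}} = \frac{i \sqrt{897}}{13} \approx 2.3038 i$)
$C{\left(a{\left(6 \right)} \right)} \left(25 + u\right) = \left(-195 - 80 \frac{6^{2}}{7} - 5 \left(\frac{6^{2}}{7}\right)^{2}\right) \left(25 + \frac{i \sqrt{897}}{13}\right) = \left(-195 - 80 \cdot \frac{1}{7} \cdot 36 - 5 \left(\frac{1}{7} \cdot 36\right)^{2}\right) \left(25 + \frac{i \sqrt{897}}{13}\right) = \left(-195 - \frac{2880}{7} - 5 \left(\frac{36}{7}\right)^{2}\right) \left(25 + \frac{i \sqrt{897}}{13}\right) = \left(-195 - \frac{2880}{7} - \frac{6480}{49}\right) \left(25 + \frac{i \sqrt{897}}{13}\right) = - \frac{36195 \left(25 + \frac{i \sqrt{897}}{13}\right)}{49} = - \frac{904875}{49} - \frac{36195 i \sqrt{897}}{637}$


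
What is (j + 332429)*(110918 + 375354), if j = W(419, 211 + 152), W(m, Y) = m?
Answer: 161854662656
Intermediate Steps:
j = 419
(j + 332429)*(110918 + 375354) = (419 + 332429)*(110918 + 375354) = 332848*486272 = 161854662656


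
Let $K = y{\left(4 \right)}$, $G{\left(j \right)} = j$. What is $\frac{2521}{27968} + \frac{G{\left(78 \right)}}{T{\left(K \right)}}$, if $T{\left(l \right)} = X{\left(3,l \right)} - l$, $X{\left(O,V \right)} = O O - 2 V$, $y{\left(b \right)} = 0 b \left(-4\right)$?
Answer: $\frac{734731}{83904} \approx 8.7568$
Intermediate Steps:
$y{\left(b \right)} = 0$ ($y{\left(b \right)} = 0 \left(-4\right) = 0$)
$X{\left(O,V \right)} = O^{2} - 2 V$
$K = 0$
$T{\left(l \right)} = 9 - 3 l$ ($T{\left(l \right)} = \left(3^{2} - 2 l\right) - l = \left(9 - 2 l\right) - l = 9 - 3 l$)
$\frac{2521}{27968} + \frac{G{\left(78 \right)}}{T{\left(K \right)}} = \frac{2521}{27968} + \frac{78}{9 - 0} = 2521 \cdot \frac{1}{27968} + \frac{78}{9 + 0} = \frac{2521}{27968} + \frac{78}{9} = \frac{2521}{27968} + 78 \cdot \frac{1}{9} = \frac{2521}{27968} + \frac{26}{3} = \frac{734731}{83904}$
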